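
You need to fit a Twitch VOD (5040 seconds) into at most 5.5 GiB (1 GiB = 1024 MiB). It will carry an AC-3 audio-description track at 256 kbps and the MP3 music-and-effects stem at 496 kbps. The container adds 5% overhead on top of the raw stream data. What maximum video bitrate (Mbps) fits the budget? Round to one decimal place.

8.2 Mbps

Budget: 5.5 GiB = 47244.6 Mb.
Stream payload after overhead: 47244.6 / 1.05 = 44994.9 Mb.
Total bitrate budget: 44994.9 Mb / 5040 s = 8.928 Mbps.
Audio total: 256 + 496 = 752 kbps = 0.752 Mbps.
Video: 8.928 − 0.752 = 8.176 Mbps.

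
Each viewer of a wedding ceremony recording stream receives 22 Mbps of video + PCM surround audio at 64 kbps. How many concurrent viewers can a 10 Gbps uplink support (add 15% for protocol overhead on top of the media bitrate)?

Audio: 64 kbps = 0.064 Mbps.
Per-viewer media rate: 22.064 Mbps.
On the wire with 15% overhead: 25.374 Mbps.
10 Gbps = 10,000 Mbps; 10,000 / 25.374 = 394.11 → 394 viewers.

394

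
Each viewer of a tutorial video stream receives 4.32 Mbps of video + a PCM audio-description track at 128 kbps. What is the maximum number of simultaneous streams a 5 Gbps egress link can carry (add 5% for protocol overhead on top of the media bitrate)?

Audio: 128 kbps = 0.128 Mbps.
Per-viewer media rate: 4.448 Mbps.
On the wire with 5% overhead: 4.670 Mbps.
5 Gbps = 5,000 Mbps; 5,000 / 4.670 = 1070.57 → 1070 viewers.

1070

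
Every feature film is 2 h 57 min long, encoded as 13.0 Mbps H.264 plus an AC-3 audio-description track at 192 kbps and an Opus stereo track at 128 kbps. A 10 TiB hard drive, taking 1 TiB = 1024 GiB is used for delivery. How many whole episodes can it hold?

621

2 h 57 min = 177 min = 10620 s
Audio total: 192 + 128 = 320 kbps = 0.320 Mbps.
Total bitrate: 13.320 Mbps.
Per item: 13.320 Mbps × 10620 s = 141,458 Mb = 17,682 MB.
Capacity: 10 TiB = 87,960,930 Mb; 621.81 items → 621 complete.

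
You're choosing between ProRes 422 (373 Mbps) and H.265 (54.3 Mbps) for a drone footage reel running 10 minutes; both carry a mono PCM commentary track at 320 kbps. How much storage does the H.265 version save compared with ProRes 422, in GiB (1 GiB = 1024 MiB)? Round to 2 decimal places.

22.26 GiB

10 min = 600 s
Audio: 320 kbps = 0.320 Mbps.
ProRes 422: 373.320 Mbps × 600 s = 223992.0 Mb = 26.076 GiB.
H.265: 54.620 Mbps × 600 s = 32772.0 Mb = 3.815 GiB.
Saving: 26.076 − 3.815 = 22.261 GiB.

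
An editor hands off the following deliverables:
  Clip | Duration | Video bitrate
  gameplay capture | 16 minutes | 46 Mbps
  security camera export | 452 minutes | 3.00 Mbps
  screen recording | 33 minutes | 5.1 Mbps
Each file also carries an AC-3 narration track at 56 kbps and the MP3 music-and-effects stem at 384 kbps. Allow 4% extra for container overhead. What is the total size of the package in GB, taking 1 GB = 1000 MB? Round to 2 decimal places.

Audio total: 56 + 384 = 440 kbps = 0.440 Mbps.
gameplay capture: 46.440 Mbps × 960 s × 1.04 = 46365.7 Mb
security camera export: 3.440 Mbps × 27120 s × 1.04 = 97024.5 Mb
screen recording: 5.540 Mbps × 1980 s × 1.04 = 11408.0 Mb
Total: 154798.2 Mb = 19349.8 MB.
= 19.35 GB.

19.35 GB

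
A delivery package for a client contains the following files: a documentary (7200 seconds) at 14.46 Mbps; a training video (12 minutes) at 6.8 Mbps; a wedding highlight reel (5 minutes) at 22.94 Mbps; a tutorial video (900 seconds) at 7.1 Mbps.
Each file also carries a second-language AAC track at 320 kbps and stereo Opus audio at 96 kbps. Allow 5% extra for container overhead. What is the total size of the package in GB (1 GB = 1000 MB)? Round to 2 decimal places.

Audio total: 320 + 96 = 416 kbps = 0.416 Mbps.
documentary: 14.876 Mbps × 7200 s × 1.05 = 112462.6 Mb
training video: 7.216 Mbps × 720 s × 1.05 = 5455.3 Mb
wedding highlight reel: 23.356 Mbps × 300 s × 1.05 = 7357.1 Mb
tutorial video: 7.516 Mbps × 900 s × 1.05 = 7102.6 Mb
Total: 132377.6 Mb = 16547.2 MB.
= 16.55 GB.

16.55 GB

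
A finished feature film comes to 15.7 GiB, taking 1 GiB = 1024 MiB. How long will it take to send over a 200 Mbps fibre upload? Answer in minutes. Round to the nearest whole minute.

11 minutes

File: 15.7 GiB = 134862.0 Mb.
At 200 Mbps: 134862.0 / 200 = 674.3 s ≈ 11.2 minutes.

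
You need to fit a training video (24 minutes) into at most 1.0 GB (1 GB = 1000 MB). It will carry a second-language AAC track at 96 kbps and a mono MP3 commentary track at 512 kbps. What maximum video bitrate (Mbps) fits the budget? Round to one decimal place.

4.9 Mbps

Budget: 1.0 GB = 8000.0 Mb.
24 min = 1440 s
Total bitrate budget: 8000.0 Mb / 1440 s = 5.556 Mbps.
Audio total: 96 + 512 = 608 kbps = 0.608 Mbps.
Video: 5.556 − 0.608 = 4.948 Mbps.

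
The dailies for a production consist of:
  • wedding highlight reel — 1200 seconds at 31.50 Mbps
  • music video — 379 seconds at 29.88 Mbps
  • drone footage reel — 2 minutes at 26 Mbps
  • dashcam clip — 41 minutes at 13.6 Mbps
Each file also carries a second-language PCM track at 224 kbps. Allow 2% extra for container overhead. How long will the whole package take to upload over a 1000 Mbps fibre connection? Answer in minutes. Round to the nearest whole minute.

1 minutes

Audio: 224 kbps = 0.224 Mbps.
wedding highlight reel: 31.724 Mbps × 1200 s × 1.02 = 38830.2 Mb
music video: 30.104 Mbps × 379 s × 1.02 = 11637.6 Mb
drone footage reel: 26.224 Mbps × 120 s × 1.02 = 3209.8 Mb
dashcam clip: 13.824 Mbps × 2460 s × 1.02 = 34687.2 Mb
Total: 88364.8 Mb = 11045.6 MB.
At 1000 Mbps: 88364.8 / 1000 = 88 s ≈ 1.47 minutes.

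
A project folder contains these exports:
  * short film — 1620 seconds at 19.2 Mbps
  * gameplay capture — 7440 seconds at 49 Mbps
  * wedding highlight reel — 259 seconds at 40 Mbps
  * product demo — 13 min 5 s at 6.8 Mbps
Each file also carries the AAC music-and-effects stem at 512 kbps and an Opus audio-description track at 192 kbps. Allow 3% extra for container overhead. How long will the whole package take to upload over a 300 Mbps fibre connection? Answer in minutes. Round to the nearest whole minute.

Audio total: 512 + 192 = 704 kbps = 0.704 Mbps.
short film: 19.904 Mbps × 1620 s × 1.03 = 33211.8 Mb
gameplay capture: 49.704 Mbps × 7440 s × 1.03 = 380891.7 Mb
wedding highlight reel: 40.704 Mbps × 259 s × 1.03 = 10858.6 Mb
product demo: 7.504 Mbps × 785 s × 1.03 = 6067.4 Mb
Total: 431029.5 Mb = 53878.7 MB.
At 300 Mbps: 431029.5 / 300 = 1437 s ≈ 23.9 minutes.

24 minutes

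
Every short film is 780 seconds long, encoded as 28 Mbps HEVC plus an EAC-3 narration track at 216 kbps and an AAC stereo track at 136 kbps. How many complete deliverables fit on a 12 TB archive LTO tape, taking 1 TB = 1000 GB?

4341

Audio total: 216 + 136 = 352 kbps = 0.352 Mbps.
Total bitrate: 28.352 Mbps.
Per item: 28.352 Mbps × 780 s = 22,115 Mb = 2,764 MB.
Capacity: 12 TB = 96,000,000 Mb; 4341.03 items → 4341 complete.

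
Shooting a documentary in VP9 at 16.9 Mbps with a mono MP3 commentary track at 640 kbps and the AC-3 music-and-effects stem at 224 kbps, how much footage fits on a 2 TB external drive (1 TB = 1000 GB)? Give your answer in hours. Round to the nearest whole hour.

Audio total: 640 + 224 = 864 kbps = 0.864 Mbps.
Total bitrate: 16.9 + 0.864 = 17.764 Mbps.
Capacity: 2 TB = 16,000,000 Mb.
Recording time: 16,000,000 / 17.764 = 900,698 s ≈ 250 hours.

250 hours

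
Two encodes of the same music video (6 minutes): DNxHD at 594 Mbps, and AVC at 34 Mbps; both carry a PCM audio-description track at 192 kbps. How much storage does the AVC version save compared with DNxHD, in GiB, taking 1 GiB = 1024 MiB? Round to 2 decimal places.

23.47 GiB

6 min = 360 s
Audio: 192 kbps = 0.192 Mbps.
DNxHD: 594.192 Mbps × 360 s = 213909.1 Mb = 24.902 GiB.
AVC: 34.192 Mbps × 360 s = 12309.1 Mb = 1.433 GiB.
Saving: 24.902 − 1.433 = 23.469 GiB.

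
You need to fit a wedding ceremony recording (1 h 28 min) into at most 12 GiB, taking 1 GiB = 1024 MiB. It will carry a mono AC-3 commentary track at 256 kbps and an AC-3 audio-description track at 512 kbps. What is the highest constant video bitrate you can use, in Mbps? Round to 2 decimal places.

18.75 Mbps

Budget: 12 GiB = 103079.2 Mb.
1 h 28 min = 88 min = 5280 s
Total bitrate budget: 103079.2 Mb / 5280 s = 19.523 Mbps.
Audio total: 256 + 512 = 768 kbps = 0.768 Mbps.
Video: 19.523 − 0.768 = 18.755 Mbps.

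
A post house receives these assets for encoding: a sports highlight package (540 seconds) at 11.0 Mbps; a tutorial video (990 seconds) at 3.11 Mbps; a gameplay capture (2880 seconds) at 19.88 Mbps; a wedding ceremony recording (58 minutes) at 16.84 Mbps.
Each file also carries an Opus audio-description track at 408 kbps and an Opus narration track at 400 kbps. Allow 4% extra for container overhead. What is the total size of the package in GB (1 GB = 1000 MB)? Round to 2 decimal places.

17.06 GB

Audio total: 408 + 400 = 808 kbps = 0.808 Mbps.
sports highlight package: 11.808 Mbps × 540 s × 1.04 = 6631.4 Mb
tutorial video: 3.918 Mbps × 990 s × 1.04 = 4034.0 Mb
gameplay capture: 20.688 Mbps × 2880 s × 1.04 = 61964.7 Mb
wedding ceremony recording: 17.648 Mbps × 3480 s × 1.04 = 63871.6 Mb
Total: 136501.7 Mb = 17062.7 MB.
= 17.06 GB.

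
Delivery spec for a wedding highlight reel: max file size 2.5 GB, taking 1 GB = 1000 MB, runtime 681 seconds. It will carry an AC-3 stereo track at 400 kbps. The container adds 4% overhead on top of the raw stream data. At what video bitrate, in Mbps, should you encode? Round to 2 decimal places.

Budget: 2.5 GB = 20000.0 Mb.
Stream payload after overhead: 20000.0 / 1.04 = 19230.8 Mb.
Total bitrate budget: 19230.8 Mb / 681 s = 28.239 Mbps.
Audio: 400 kbps = 0.400 Mbps.
Video: 28.239 − 0.400 = 27.839 Mbps.

27.84 Mbps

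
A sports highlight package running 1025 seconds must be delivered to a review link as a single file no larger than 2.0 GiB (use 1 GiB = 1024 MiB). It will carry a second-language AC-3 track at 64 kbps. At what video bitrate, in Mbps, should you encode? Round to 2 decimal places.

16.70 Mbps

Budget: 2.0 GiB = 17179.9 Mb.
Total bitrate budget: 17179.9 Mb / 1025 s = 16.761 Mbps.
Audio: 64 kbps = 0.064 Mbps.
Video: 16.761 − 0.064 = 16.697 Mbps.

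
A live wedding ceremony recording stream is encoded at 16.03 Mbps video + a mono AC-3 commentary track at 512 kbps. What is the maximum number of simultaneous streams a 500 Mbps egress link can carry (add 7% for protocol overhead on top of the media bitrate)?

28

Audio: 512 kbps = 0.512 Mbps.
Per-viewer media rate: 16.542 Mbps.
On the wire with 7% overhead: 17.700 Mbps.
500 Mbps = 500.0 Mbps; 500.0 / 17.700 = 28.25 → 28 viewers.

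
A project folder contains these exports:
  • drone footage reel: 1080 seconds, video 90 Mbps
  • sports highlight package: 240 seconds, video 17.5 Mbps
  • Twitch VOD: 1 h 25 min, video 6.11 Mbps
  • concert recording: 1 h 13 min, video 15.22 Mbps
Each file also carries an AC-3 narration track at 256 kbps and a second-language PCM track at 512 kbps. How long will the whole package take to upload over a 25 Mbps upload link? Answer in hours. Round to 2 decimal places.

2.31 hours

Audio total: 256 + 512 = 768 kbps = 0.768 Mbps.
drone footage reel: 90.768 Mbps × 1080 s = 98029.4 Mb
sports highlight package: 18.268 Mbps × 240 s = 4384.3 Mb
Twitch VOD: 6.878 Mbps × 5100 s = 35077.8 Mb
concert recording: 15.988 Mbps × 4380 s = 70027.4 Mb
Total: 207519.0 Mb = 25939.9 MB.
At 25 Mbps: 207519.0 / 25 = 8301 s ≈ 2.31 hours.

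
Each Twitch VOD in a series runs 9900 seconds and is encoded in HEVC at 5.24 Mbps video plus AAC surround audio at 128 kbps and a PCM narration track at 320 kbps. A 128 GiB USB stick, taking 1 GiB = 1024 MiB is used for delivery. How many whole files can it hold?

19

Audio total: 128 + 320 = 448 kbps = 0.448 Mbps.
Total bitrate: 5.688 Mbps.
Per item: 5.688 Mbps × 9900 s = 56,311 Mb = 7,039 MB.
Capacity: 128 GiB = 1,099,512 Mb; 19.53 items → 19 complete.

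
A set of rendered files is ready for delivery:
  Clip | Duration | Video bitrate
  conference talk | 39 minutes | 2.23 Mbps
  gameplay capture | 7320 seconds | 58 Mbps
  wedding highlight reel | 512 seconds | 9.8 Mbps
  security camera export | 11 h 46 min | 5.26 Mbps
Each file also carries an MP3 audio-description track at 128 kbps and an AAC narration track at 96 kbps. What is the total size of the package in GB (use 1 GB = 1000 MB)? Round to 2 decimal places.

83.67 GB

Audio total: 128 + 96 = 224 kbps = 0.224 Mbps.
conference talk: 2.454 Mbps × 2340 s = 5742.4 Mb
gameplay capture: 58.224 Mbps × 7320 s = 426199.7 Mb
wedding highlight reel: 10.024 Mbps × 512 s = 5132.3 Mb
security camera export: 5.484 Mbps × 42360 s = 232302.2 Mb
Total: 669376.6 Mb = 83672.1 MB.
= 83.67 GB.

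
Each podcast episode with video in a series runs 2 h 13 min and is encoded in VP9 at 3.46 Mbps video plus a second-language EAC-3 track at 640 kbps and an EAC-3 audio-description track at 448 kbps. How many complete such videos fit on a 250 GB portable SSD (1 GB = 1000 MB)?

55

2 h 13 min = 133 min = 7980 s
Audio total: 640 + 448 = 1088 kbps = 1.088 Mbps.
Total bitrate: 4.548 Mbps.
Per item: 4.548 Mbps × 7980 s = 36,293 Mb = 4,537 MB.
Capacity: 250 GB = 2,000,000 Mb; 55.11 items → 55 complete.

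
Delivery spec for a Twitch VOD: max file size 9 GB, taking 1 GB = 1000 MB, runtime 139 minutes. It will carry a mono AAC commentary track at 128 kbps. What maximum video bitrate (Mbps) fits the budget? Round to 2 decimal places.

8.51 Mbps

Budget: 9 GB = 72000.0 Mb.
139 min = 8340 s
Total bitrate budget: 72000.0 Mb / 8340 s = 8.633 Mbps.
Audio: 128 kbps = 0.128 Mbps.
Video: 8.633 − 0.128 = 8.505 Mbps.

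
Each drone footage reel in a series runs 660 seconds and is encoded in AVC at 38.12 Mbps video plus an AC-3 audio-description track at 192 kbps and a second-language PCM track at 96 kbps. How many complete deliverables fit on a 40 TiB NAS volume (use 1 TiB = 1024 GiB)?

13879

Audio total: 192 + 96 = 288 kbps = 0.288 Mbps.
Total bitrate: 38.408 Mbps.
Per item: 38.408 Mbps × 660 s = 25,349 Mb = 3,169 MB.
Capacity: 40 TiB = 351,843,721 Mb; 13879.83 items → 13879 complete.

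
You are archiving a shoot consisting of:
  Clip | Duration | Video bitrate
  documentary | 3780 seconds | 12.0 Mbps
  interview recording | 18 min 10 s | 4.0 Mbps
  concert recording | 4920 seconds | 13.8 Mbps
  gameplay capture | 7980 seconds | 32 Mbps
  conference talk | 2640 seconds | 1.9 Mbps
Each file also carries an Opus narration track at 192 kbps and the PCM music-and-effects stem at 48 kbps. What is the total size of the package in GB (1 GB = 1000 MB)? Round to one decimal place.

Audio total: 192 + 48 = 240 kbps = 0.240 Mbps.
documentary: 12.240 Mbps × 3780 s = 46267.2 Mb
interview recording: 4.240 Mbps × 1090 s = 4621.6 Mb
concert recording: 14.040 Mbps × 4920 s = 69076.8 Mb
gameplay capture: 32.240 Mbps × 7980 s = 257275.2 Mb
conference talk: 2.140 Mbps × 2640 s = 5649.6 Mb
Total: 382890.4 Mb = 47861.3 MB.
= 47.86 GB.

47.9 GB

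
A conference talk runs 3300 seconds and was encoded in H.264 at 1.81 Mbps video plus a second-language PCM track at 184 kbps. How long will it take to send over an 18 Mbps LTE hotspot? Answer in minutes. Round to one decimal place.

6.1 minutes

Audio: 184 kbps = 0.184 Mbps.
Total bitrate: 1.994 Mbps.
File: 1.994 Mbps × 3300 s = 6580.2 Mb.
At 18 Mbps: 6580.2 / 18 = 365.6 s ≈ 6.09 minutes.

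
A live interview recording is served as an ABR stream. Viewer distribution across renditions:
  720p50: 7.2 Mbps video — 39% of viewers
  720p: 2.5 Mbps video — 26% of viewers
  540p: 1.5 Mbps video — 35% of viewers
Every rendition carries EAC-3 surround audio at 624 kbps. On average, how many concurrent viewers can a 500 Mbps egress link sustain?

Audio: 624 kbps = 0.624 Mbps.
Average per-viewer bitrate: 0.39×7.824 + 0.26×3.124 + 0.35×2.124 = 4.607 Mbps.
500 Mbps = 500.0 Mbps; 500.0 / 4.607 = 108.53 → 108.

108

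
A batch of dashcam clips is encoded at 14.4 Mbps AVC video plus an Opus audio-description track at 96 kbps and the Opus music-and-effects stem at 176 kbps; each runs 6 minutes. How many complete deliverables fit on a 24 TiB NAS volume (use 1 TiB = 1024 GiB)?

39967

6 min = 360 s
Audio total: 96 + 176 = 272 kbps = 0.272 Mbps.
Total bitrate: 14.672 Mbps.
Per item: 14.672 Mbps × 360 s = 5,282 Mb = 660.2 MB.
Capacity: 24 TiB = 211,106,233 Mb; 39967.71 items → 39967 complete.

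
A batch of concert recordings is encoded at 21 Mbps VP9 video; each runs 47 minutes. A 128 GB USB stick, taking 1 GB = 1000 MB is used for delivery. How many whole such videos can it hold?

47 min = 2820 s
Per item: 21.000 Mbps × 2820 s = 59,220 Mb = 7,402 MB.
Capacity: 128 GB = 1,024,000 Mb; 17.29 items → 17 complete.

17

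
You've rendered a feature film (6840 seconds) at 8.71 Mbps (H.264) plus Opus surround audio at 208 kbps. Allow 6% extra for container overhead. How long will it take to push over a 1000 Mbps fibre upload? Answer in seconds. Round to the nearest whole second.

Audio: 208 kbps = 0.208 Mbps.
Total bitrate: 8.918 Mbps.
File: 8.918 Mbps × 6840 s = 60999.1 Mb.
With 6% container overhead: ×1.06. → 64659.1 Mb.
At 1000 Mbps: 64659.1 / 1000 = 64.7 s ≈ 64.7 seconds.

65 seconds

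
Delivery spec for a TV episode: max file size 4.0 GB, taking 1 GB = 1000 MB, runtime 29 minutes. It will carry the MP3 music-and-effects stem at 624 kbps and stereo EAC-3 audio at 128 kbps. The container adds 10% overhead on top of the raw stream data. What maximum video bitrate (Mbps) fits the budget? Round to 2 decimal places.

Budget: 4.0 GB = 32000.0 Mb.
Stream payload after overhead: 32000.0 / 1.10 = 29090.9 Mb.
29 min = 1740 s
Total bitrate budget: 29090.9 Mb / 1740 s = 16.719 Mbps.
Audio total: 624 + 128 = 752 kbps = 0.752 Mbps.
Video: 16.719 − 0.752 = 15.967 Mbps.

15.97 Mbps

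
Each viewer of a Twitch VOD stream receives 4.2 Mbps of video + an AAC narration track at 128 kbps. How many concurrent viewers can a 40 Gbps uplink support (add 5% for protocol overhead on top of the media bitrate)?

Audio: 128 kbps = 0.128 Mbps.
Per-viewer media rate: 4.328 Mbps.
On the wire with 5% overhead: 4.544 Mbps.
40 Gbps = 40,000 Mbps; 40,000 / 4.544 = 8802.04 → 8802 viewers.

8802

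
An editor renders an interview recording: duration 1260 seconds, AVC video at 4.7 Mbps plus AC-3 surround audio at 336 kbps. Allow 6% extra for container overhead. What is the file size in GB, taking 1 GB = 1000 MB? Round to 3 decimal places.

0.841 GB

Audio: 336 kbps = 0.336 Mbps.
Total bitrate: 4.7 + 0.336 = 5.036 Mbps.
Stream data: 5.036 Mbps × 1260 s = 6345.4 Mb.
With 6% container overhead: ×1.06.
6,726 Mb ÷ 8 = 840.8 MB → 0.8408 GB.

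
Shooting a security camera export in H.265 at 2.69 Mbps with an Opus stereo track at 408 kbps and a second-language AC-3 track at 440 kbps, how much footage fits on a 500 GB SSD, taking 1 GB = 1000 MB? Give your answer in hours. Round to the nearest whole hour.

Audio total: 408 + 440 = 848 kbps = 0.848 Mbps.
Total bitrate: 2.69 + 0.848 = 3.538 Mbps.
Capacity: 500 GB = 4,000,000 Mb.
Recording time: 4,000,000 / 3.538 = 1,130,582 s ≈ 314 hours.

314 hours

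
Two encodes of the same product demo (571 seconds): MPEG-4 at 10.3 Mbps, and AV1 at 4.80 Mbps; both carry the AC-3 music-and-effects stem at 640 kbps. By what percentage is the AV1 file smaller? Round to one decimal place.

50.3%

Audio: 640 kbps = 0.640 Mbps.
MPEG-4: 10.940 Mbps × 571 s = 6246.7 Mb = 0.781 GB.
AV1: 5.440 Mbps × 571 s = 3106.2 Mb = 0.388 GB.
Reduction: (1 − 0.388/0.781) × 100 = 50.27%.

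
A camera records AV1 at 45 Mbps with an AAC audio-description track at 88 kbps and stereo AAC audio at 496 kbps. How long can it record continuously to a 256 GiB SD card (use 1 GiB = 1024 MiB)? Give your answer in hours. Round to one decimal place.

Audio total: 88 + 496 = 584 kbps = 0.584 Mbps.
Total bitrate: 45 + 0.584 = 45.584 Mbps.
Capacity: 256 GiB = 2,199,023 Mb.
Recording time: 2,199,023 / 45.584 = 48,241 s ≈ 13.4 hours.

13.4 hours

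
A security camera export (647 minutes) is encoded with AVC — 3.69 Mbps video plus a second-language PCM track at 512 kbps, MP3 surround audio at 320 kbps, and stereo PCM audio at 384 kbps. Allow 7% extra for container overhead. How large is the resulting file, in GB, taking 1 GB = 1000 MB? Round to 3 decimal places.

25.473 GB

647 min = 38820 s
Audio total: 512 + 320 + 384 = 1216 kbps = 1.216 Mbps.
Total bitrate: 3.69 + 1.216 = 4.906 Mbps.
Stream data: 4.906 Mbps × 38820 s = 190450.9 Mb.
With 7% container overhead: ×1.07.
203,782 Mb ÷ 8 = 25,473 MB → 25.47 GB.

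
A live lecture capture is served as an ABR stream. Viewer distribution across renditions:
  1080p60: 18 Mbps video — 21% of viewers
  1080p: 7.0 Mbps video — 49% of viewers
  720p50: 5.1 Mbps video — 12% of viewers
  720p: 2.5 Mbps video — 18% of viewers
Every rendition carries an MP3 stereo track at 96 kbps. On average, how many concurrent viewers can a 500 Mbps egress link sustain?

Audio: 96 kbps = 0.096 Mbps.
Average per-viewer bitrate: 0.21×18.096 + 0.49×7.096 + 0.12×5.196 + 0.18×2.596 = 8.368 Mbps.
500 Mbps = 500.0 Mbps; 500.0 / 8.368 = 59.75 → 59.

59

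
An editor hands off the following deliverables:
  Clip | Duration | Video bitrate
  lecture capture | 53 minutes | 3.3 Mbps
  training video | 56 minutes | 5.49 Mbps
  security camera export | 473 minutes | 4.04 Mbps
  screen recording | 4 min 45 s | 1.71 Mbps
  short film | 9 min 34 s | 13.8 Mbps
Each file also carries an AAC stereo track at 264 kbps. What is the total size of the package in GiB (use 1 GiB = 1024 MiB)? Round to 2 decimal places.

Audio: 264 kbps = 0.264 Mbps.
lecture capture: 3.564 Mbps × 3180 s = 11333.5 Mb
training video: 5.754 Mbps × 3360 s = 19333.4 Mb
security camera export: 4.304 Mbps × 28380 s = 122147.5 Mb
screen recording: 1.974 Mbps × 285 s = 562.6 Mb
short film: 14.064 Mbps × 574 s = 8072.7 Mb
Total: 161449.8 Mb = 20181.2 MB.
= 18.80 GiB.

18.80 GiB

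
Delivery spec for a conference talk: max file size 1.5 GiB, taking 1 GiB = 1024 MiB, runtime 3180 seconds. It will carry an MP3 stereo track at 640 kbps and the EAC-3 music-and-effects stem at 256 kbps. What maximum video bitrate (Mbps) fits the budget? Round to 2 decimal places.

Budget: 1.5 GiB = 12884.9 Mb.
Total bitrate budget: 12884.9 Mb / 3180 s = 4.052 Mbps.
Audio total: 640 + 256 = 896 kbps = 0.896 Mbps.
Video: 4.052 − 0.896 = 3.156 Mbps.

3.16 Mbps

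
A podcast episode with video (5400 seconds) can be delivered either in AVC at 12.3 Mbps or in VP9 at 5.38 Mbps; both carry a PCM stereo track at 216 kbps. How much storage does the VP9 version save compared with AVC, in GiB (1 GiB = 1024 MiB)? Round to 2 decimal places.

4.35 GiB

Audio: 216 kbps = 0.216 Mbps.
AVC: 12.516 Mbps × 5400 s = 67586.4 Mb = 7.868 GiB.
VP9: 5.596 Mbps × 5400 s = 30218.4 Mb = 3.518 GiB.
Saving: 7.868 − 3.518 = 4.350 GiB.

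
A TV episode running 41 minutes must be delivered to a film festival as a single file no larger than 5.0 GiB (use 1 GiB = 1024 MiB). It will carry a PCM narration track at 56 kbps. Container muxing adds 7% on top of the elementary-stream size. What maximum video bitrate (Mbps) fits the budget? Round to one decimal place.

Budget: 5.0 GiB = 42949.7 Mb.
Stream payload after overhead: 42949.7 / 1.07 = 40139.9 Mb.
41 min = 2460 s
Total bitrate budget: 40139.9 Mb / 2460 s = 16.317 Mbps.
Audio: 56 kbps = 0.056 Mbps.
Video: 16.317 − 0.056 = 16.261 Mbps.

16.3 Mbps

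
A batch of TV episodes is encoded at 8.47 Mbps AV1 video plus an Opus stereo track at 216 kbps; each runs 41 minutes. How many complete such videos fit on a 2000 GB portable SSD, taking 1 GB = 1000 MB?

41 min = 2460 s
Audio: 216 kbps = 0.216 Mbps.
Total bitrate: 8.686 Mbps.
Per item: 8.686 Mbps × 2460 s = 21,368 Mb = 2,671 MB.
Capacity: 2000 GB = 16,000,000 Mb; 748.80 items → 748 complete.

748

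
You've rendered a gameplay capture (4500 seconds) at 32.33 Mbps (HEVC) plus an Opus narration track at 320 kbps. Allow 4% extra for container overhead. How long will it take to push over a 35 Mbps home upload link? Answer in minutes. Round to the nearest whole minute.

Audio: 320 kbps = 0.320 Mbps.
Total bitrate: 32.650 Mbps.
File: 32.650 Mbps × 4500 s = 146925.0 Mb.
With 4% container overhead: ×1.04. → 152802.0 Mb.
At 35 Mbps: 152802.0 / 35 = 4365.8 s ≈ 72.8 minutes.

73 minutes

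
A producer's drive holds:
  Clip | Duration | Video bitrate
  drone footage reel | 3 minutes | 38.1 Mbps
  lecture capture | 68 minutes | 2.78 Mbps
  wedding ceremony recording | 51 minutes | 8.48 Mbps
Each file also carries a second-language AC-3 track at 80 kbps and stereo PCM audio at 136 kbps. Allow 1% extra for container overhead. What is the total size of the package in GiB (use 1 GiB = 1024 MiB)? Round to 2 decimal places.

5.38 GiB

Audio total: 80 + 136 = 216 kbps = 0.216 Mbps.
drone footage reel: 38.316 Mbps × 180 s × 1.01 = 6965.8 Mb
lecture capture: 2.996 Mbps × 4080 s × 1.01 = 12345.9 Mb
wedding ceremony recording: 8.696 Mbps × 3060 s × 1.01 = 26875.9 Mb
Total: 46187.6 Mb = 5773.5 MB.
= 5.377 GiB.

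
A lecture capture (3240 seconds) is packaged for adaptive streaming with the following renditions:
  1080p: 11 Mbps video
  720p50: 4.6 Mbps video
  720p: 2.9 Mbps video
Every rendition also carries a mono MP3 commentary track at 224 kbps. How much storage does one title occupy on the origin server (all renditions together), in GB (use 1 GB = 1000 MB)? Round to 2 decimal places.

7.76 GB

Audio: 224 kbps = 0.224 Mbps.
Sum of rendition bitrates: (11+0.224) + (4.6+0.224) + (2.9+0.224) = 19.172 Mbps.
× 3240 s = 62,117 Mb = 7,765 MB = 7.765 GB.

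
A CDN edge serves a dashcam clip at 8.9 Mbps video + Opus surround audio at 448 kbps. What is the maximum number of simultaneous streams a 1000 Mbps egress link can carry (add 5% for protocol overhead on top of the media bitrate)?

Audio: 448 kbps = 0.448 Mbps.
Per-viewer media rate: 9.348 Mbps.
On the wire with 5% overhead: 9.815 Mbps.
1000 Mbps = 1,000 Mbps; 1,000 / 9.815 = 101.88 → 101 viewers.

101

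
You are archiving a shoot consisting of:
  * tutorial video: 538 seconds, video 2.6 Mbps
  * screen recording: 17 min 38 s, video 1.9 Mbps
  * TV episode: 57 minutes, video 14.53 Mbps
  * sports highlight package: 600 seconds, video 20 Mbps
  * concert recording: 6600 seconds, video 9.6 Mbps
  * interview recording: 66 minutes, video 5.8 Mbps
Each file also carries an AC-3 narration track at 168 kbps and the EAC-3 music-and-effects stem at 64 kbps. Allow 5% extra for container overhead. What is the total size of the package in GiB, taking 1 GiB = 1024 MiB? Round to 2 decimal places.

Audio total: 168 + 64 = 232 kbps = 0.232 Mbps.
tutorial video: 2.832 Mbps × 538 s × 1.05 = 1599.8 Mb
screen recording: 2.132 Mbps × 1058 s × 1.05 = 2368.4 Mb
TV episode: 14.762 Mbps × 3420 s × 1.05 = 53010.3 Mb
sports highlight package: 20.232 Mbps × 600 s × 1.05 = 12746.2 Mb
concert recording: 9.832 Mbps × 6600 s × 1.05 = 68135.8 Mb
interview recording: 6.032 Mbps × 3960 s × 1.05 = 25081.1 Mb
Total: 162941.6 Mb = 20367.7 MB.
= 18.97 GiB.

18.97 GiB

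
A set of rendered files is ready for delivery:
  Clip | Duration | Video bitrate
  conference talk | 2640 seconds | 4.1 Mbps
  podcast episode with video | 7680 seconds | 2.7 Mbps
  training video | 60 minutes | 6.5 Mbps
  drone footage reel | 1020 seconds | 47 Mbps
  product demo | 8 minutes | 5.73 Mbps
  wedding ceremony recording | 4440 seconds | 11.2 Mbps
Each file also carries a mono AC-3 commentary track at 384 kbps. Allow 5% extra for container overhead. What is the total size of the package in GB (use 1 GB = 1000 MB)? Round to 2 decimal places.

21.39 GB

Audio: 384 kbps = 0.384 Mbps.
conference talk: 4.484 Mbps × 2640 s × 1.05 = 12429.6 Mb
podcast episode with video: 3.084 Mbps × 7680 s × 1.05 = 24869.4 Mb
training video: 6.884 Mbps × 3600 s × 1.05 = 26021.5 Mb
drone footage reel: 47.384 Mbps × 1020 s × 1.05 = 50748.3 Mb
product demo: 6.114 Mbps × 480 s × 1.05 = 3081.5 Mb
wedding ceremony recording: 11.584 Mbps × 4440 s × 1.05 = 54004.6 Mb
Total: 171154.9 Mb = 21394.4 MB.
= 21.39 GB.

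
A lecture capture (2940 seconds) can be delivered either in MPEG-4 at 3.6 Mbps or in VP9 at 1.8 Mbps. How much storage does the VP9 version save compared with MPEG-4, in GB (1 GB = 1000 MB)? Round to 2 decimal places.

0.66 GB

MPEG-4: 3.600 Mbps × 2940 s = 10584.0 Mb = 1.323 GB.
VP9: 1.800 Mbps × 2940 s = 5292.0 Mb = 0.661 GB.
Saving: 1.323 − 0.661 = 0.661 GB.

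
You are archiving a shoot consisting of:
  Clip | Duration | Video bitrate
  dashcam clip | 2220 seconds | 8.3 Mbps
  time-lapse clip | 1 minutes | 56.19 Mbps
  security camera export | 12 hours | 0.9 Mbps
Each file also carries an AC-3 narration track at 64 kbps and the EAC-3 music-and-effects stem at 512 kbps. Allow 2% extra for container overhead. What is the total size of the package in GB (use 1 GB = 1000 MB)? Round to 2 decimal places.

11.08 GB

Audio total: 64 + 512 = 576 kbps = 0.576 Mbps.
dashcam clip: 8.876 Mbps × 2220 s × 1.02 = 20098.8 Mb
time-lapse clip: 56.766 Mbps × 60 s × 1.02 = 3474.1 Mb
security camera export: 1.476 Mbps × 43200 s × 1.02 = 65038.5 Mb
Total: 88611.4 Mb = 11076.4 MB.
= 11.08 GB.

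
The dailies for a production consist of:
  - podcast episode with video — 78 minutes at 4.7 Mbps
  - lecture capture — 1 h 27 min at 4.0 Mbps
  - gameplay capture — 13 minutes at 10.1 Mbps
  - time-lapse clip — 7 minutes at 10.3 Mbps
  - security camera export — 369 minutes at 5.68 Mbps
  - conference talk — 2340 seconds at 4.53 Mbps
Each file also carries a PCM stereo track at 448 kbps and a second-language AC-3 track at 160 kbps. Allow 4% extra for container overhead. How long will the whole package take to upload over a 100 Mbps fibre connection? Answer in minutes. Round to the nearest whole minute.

Audio total: 448 + 160 = 608 kbps = 0.608 Mbps.
podcast episode with video: 5.308 Mbps × 4680 s × 1.04 = 25835.1 Mb
lecture capture: 4.608 Mbps × 5220 s × 1.04 = 25015.9 Mb
gameplay capture: 10.708 Mbps × 780 s × 1.04 = 8686.3 Mb
time-lapse clip: 10.908 Mbps × 420 s × 1.04 = 4764.6 Mb
security camera export: 6.288 Mbps × 22140 s × 1.04 = 144785.0 Mb
conference talk: 5.138 Mbps × 2340 s × 1.04 = 12503.8 Mb
Total: 221590.8 Mb = 27698.8 MB.
At 100 Mbps: 221590.8 / 100 = 2216 s ≈ 36.9 minutes.

37 minutes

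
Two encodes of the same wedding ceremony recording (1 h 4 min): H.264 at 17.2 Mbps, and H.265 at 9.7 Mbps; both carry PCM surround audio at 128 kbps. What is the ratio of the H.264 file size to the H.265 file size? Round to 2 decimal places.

1.76

1 h 4 min = 64 min = 3840 s
Audio: 128 kbps = 0.128 Mbps.
H.264: 17.328 Mbps × 3840 s = 66539.5 Mb = 7.746 GiB.
H.265: 9.828 Mbps × 3840 s = 37739.5 Mb = 4.393 GiB.
Ratio: 7.746 / 4.393 = 1.763.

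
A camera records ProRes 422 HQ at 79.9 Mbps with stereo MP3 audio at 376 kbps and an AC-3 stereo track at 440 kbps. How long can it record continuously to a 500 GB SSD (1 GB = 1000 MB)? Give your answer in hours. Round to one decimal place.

13.8 hours

Audio total: 376 + 440 = 816 kbps = 0.816 Mbps.
Total bitrate: 79.9 + 0.816 = 80.716 Mbps.
Capacity: 500 GB = 4,000,000 Mb.
Recording time: 4,000,000 / 80.716 = 49,556 s ≈ 13.8 hours.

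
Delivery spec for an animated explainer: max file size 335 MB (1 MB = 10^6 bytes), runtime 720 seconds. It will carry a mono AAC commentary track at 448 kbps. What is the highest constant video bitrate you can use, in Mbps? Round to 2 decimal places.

3.27 Mbps

Budget: 335 MB = 2680.0 Mb.
Total bitrate budget: 2680.0 Mb / 720 s = 3.722 Mbps.
Audio: 448 kbps = 0.448 Mbps.
Video: 3.722 − 0.448 = 3.274 Mbps.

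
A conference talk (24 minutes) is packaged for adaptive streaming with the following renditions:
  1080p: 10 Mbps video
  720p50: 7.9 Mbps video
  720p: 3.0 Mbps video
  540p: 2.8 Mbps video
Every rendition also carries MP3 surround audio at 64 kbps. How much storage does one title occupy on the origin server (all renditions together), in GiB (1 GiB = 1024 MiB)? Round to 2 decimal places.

4.02 GiB

24 min = 1440 s
Audio: 64 kbps = 0.064 Mbps.
Sum of rendition bitrates: (10+0.064) + (7.9+0.064) + (3.0+0.064) + (2.8+0.064) = 23.956 Mbps.
× 1440 s = 34,497 Mb = 4,312 MB = 4.016 GiB.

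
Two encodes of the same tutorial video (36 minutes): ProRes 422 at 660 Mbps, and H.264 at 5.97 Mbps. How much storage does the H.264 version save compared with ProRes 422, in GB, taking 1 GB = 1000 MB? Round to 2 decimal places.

36 min = 2160 s
ProRes 422: 660.000 Mbps × 2160 s = 1425600.0 Mb = 178.200 GB.
H.264: 5.970 Mbps × 2160 s = 12895.2 Mb = 1.612 GB.
Saving: 178.200 − 1.612 = 176.588 GB.

176.59 GB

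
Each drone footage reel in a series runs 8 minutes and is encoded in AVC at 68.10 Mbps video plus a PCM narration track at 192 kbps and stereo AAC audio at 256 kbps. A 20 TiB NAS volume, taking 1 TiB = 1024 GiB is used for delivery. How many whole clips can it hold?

5346

8 min = 480 s
Audio total: 192 + 256 = 448 kbps = 0.448 Mbps.
Total bitrate: 68.548 Mbps.
Per item: 68.548 Mbps × 480 s = 32,903 Mb = 4,113 MB.
Capacity: 20 TiB = 175,921,860 Mb; 5346.67 items → 5346 complete.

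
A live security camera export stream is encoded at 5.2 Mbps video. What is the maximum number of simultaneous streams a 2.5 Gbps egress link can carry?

2.5 Gbps = 2,500 Mbps; 2,500 / 5.200 = 480.77 → 480 viewers.

480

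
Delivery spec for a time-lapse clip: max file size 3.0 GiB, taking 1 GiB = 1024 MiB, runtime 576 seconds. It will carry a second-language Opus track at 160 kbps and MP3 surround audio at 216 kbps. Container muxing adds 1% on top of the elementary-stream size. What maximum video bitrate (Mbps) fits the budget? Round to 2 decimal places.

Budget: 3.0 GiB = 25769.8 Mb.
Stream payload after overhead: 25769.8 / 1.01 = 25514.7 Mb.
Total bitrate budget: 25514.7 Mb / 576 s = 44.296 Mbps.
Audio total: 160 + 216 = 376 kbps = 0.376 Mbps.
Video: 44.296 − 0.376 = 43.920 Mbps.

43.92 Mbps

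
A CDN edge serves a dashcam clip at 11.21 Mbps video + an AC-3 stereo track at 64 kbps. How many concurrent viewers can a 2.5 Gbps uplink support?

221

Audio: 64 kbps = 0.064 Mbps.
Per-viewer media rate: 11.274 Mbps.
2.5 Gbps = 2,500 Mbps; 2,500 / 11.274 = 221.75 → 221 viewers.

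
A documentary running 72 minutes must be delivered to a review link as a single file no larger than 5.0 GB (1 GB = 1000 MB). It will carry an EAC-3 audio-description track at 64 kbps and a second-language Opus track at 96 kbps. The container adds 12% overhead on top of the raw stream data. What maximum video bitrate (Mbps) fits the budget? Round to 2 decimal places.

8.11 Mbps

Budget: 5.0 GB = 40000.0 Mb.
Stream payload after overhead: 40000.0 / 1.12 = 35714.3 Mb.
72 min = 4320 s
Total bitrate budget: 35714.3 Mb / 4320 s = 8.267 Mbps.
Audio total: 64 + 96 = 160 kbps = 0.160 Mbps.
Video: 8.267 − 0.160 = 8.107 Mbps.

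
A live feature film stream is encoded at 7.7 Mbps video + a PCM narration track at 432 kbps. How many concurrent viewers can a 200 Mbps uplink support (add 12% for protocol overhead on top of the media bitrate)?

21

Audio: 432 kbps = 0.432 Mbps.
Per-viewer media rate: 8.132 Mbps.
On the wire with 12% overhead: 9.108 Mbps.
200 Mbps = 200.0 Mbps; 200.0 / 9.108 = 21.96 → 21 viewers.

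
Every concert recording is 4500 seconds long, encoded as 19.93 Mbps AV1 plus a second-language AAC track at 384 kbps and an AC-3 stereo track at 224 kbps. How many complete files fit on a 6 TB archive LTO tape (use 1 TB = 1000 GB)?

Audio total: 384 + 224 = 608 kbps = 0.608 Mbps.
Total bitrate: 20.538 Mbps.
Per item: 20.538 Mbps × 4500 s = 92,421 Mb = 11,553 MB.
Capacity: 6 TB = 48,000,000 Mb; 519.36 items → 519 complete.

519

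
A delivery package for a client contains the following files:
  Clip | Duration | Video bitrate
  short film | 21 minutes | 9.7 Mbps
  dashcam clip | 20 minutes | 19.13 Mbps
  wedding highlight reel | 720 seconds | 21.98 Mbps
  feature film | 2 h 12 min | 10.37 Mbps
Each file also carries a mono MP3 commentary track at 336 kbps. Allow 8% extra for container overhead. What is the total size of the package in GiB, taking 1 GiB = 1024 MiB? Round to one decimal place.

17.2 GiB

Audio: 336 kbps = 0.336 Mbps.
short film: 10.036 Mbps × 1260 s × 1.08 = 13657.0 Mb
dashcam clip: 19.466 Mbps × 1200 s × 1.08 = 25227.9 Mb
wedding highlight reel: 22.316 Mbps × 720 s × 1.08 = 17352.9 Mb
feature film: 10.706 Mbps × 7920 s × 1.08 = 91574.8 Mb
Total: 147812.7 Mb = 18476.6 MB.
= 17.21 GiB.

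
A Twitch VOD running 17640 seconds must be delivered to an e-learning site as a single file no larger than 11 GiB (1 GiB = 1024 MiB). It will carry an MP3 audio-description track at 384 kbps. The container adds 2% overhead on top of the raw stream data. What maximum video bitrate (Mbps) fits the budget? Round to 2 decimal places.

4.87 Mbps

Budget: 11 GiB = 94489.3 Mb.
Stream payload after overhead: 94489.3 / 1.02 = 92636.5 Mb.
Total bitrate budget: 92636.5 Mb / 17640 s = 5.252 Mbps.
Audio: 384 kbps = 0.384 Mbps.
Video: 5.252 − 0.384 = 4.868 Mbps.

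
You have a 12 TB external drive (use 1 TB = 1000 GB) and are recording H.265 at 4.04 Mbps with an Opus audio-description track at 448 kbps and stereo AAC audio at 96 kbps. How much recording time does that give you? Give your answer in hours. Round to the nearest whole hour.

Audio total: 448 + 96 = 544 kbps = 0.544 Mbps.
Total bitrate: 4.04 + 0.544 = 4.584 Mbps.
Capacity: 12 TB = 96,000,000 Mb.
Recording time: 96,000,000 / 4.584 = 20,942,408 s ≈ 5,817 hours.

5817 hours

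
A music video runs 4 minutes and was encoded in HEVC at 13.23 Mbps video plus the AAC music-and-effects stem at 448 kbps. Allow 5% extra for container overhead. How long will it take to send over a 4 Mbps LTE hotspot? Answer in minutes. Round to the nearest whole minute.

14 minutes

4 min = 240 s
Audio: 448 kbps = 0.448 Mbps.
Total bitrate: 13.678 Mbps.
File: 13.678 Mbps × 240 s = 3282.7 Mb.
With 5% container overhead: ×1.05. → 3446.9 Mb.
At 4 Mbps: 3446.9 / 4 = 861.7 s ≈ 14.4 minutes.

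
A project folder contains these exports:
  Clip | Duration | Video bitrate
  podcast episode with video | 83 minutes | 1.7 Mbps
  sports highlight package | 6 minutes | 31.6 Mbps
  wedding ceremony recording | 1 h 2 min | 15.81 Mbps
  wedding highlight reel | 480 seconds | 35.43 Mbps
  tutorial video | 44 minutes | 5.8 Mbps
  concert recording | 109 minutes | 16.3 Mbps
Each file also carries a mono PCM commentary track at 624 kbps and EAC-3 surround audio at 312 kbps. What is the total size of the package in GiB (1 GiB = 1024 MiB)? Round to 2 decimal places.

Audio total: 624 + 312 = 936 kbps = 0.936 Mbps.
podcast episode with video: 2.636 Mbps × 4980 s = 13127.3 Mb
sports highlight package: 32.536 Mbps × 360 s = 11713.0 Mb
wedding ceremony recording: 16.746 Mbps × 3720 s = 62295.1 Mb
wedding highlight reel: 36.366 Mbps × 480 s = 17455.7 Mb
tutorial video: 6.736 Mbps × 2640 s = 17783.0 Mb
concert recording: 17.236 Mbps × 6540 s = 112723.4 Mb
Total: 235097.5 Mb = 29387.2 MB.
= 27.37 GiB.

27.37 GiB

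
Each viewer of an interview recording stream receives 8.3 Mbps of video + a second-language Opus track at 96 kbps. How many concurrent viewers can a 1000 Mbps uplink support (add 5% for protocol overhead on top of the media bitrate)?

Audio: 96 kbps = 0.096 Mbps.
Per-viewer media rate: 8.396 Mbps.
On the wire with 5% overhead: 8.816 Mbps.
1000 Mbps = 1,000 Mbps; 1,000 / 8.816 = 113.43 → 113 viewers.

113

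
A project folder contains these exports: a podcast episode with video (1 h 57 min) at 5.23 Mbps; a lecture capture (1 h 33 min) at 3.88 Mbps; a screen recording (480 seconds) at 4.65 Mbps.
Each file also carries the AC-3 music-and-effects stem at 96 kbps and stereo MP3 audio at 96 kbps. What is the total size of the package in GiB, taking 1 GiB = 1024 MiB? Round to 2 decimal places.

7.35 GiB

Audio total: 96 + 96 = 192 kbps = 0.192 Mbps.
podcast episode with video: 5.422 Mbps × 7020 s = 38062.4 Mb
lecture capture: 4.072 Mbps × 5580 s = 22721.8 Mb
screen recording: 4.842 Mbps × 480 s = 2324.2 Mb
Total: 63108.4 Mb = 7888.5 MB.
= 7.347 GiB.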